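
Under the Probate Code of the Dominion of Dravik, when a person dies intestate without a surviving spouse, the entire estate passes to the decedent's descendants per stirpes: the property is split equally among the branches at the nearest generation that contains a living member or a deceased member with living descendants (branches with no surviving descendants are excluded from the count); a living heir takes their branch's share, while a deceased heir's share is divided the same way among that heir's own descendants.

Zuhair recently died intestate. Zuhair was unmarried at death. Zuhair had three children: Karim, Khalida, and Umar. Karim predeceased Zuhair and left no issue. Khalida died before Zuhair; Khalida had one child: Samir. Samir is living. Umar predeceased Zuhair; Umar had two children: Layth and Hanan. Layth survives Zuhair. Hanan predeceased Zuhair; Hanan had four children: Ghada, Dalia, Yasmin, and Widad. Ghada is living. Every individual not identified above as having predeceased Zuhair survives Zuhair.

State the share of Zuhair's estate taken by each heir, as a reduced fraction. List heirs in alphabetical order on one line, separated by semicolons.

Dalia 1/16; Ghada 1/16; Layth 1/4; Samir 1/2; Widad 1/16; Yasmin 1/16

There is no surviving spouse, so the entire estate passes to Zuhair's descendants per stirpes.
Karim left no surviving issue, so that branch lapses and is disregarded.
The estate is divided into 2 equal shares of 1/2 among Khalida, Umar.
Khalida predeceased; the 1/2 allotted to Khalida's branch passes to Khalida's issue by representation.
Samir is the sole taker at this level and receives the full 1/2.
Umar predeceased; the 1/2 allotted to Umar's branch passes to Umar's issue by representation.
The 1/2 is divided into 2 equal shares of 1/4 among Layth, Hanan.
Layth is living and takes 1/4.
Hanan predeceased; the 1/4 allotted to Hanan's branch passes to Hanan's issue by representation.
The 1/4 is divided into 4 equal shares of 1/16 among Ghada, Dalia, Yasmin, Widad.
Ghada is living and takes 1/16.
Dalia is living and takes 1/16.
Yasmin is living and takes 1/16.
Widad is living and takes 1/16.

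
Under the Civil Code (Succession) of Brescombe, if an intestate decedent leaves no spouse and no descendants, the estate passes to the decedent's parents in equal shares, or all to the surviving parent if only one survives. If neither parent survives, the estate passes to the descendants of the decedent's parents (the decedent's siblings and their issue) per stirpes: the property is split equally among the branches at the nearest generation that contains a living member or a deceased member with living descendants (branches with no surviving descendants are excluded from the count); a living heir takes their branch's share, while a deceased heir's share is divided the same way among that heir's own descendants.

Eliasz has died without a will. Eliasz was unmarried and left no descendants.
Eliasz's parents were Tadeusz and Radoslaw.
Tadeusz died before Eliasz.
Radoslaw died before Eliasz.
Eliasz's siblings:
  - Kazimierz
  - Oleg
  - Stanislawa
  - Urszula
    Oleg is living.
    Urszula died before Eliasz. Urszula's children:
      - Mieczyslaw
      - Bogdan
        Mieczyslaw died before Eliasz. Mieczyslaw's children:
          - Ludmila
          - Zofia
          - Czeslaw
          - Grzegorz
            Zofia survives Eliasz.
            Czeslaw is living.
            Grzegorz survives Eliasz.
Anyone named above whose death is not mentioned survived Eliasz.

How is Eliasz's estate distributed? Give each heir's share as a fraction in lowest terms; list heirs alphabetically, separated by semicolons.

Bogdan 1/8; Czeslaw 1/32; Grzegorz 1/32; Kazimierz 1/4; Ludmila 1/32; Oleg 1/4; Stanislawa 1/4; Zofia 1/32

Neither parent survives and there are no descendants, so the estate passes to Eliasz's siblings and their issue per stirpes.
The estate is divided into 4 equal shares of 1/4 among Kazimierz, Oleg, Stanislawa, Urszula.
Kazimierz is living and takes 1/4.
Oleg is living and takes 1/4.
Stanislawa is living and takes 1/4.
Urszula predeceased; the 1/4 allotted to Urszula's branch passes to Urszula's issue by representation.
The 1/4 is divided into 2 equal shares of 1/8 among Mieczyslaw, Bogdan.
Mieczyslaw predeceased; the 1/8 allotted to Mieczyslaw's branch passes to Mieczyslaw's issue by representation.
The 1/8 is divided into 4 equal shares of 1/32 among Ludmila, Zofia, Czeslaw, Grzegorz.
Ludmila is living and takes 1/32.
Zofia is living and takes 1/32.
Czeslaw is living and takes 1/32.
Grzegorz is living and takes 1/32.
Bogdan is living and takes 1/8.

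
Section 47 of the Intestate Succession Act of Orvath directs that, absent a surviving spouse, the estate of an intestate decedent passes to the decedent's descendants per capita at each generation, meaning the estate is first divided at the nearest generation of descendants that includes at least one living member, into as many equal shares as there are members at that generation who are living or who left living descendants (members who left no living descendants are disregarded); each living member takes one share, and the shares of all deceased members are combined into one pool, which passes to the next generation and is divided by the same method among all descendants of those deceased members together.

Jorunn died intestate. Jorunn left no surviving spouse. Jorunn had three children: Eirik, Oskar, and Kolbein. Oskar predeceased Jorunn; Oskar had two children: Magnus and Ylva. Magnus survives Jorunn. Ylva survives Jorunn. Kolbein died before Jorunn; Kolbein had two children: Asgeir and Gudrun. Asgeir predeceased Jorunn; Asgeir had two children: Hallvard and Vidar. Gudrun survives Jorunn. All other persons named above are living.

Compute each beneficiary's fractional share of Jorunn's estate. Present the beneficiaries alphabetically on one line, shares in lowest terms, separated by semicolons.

Eirik 1/3; Gudrun 1/6; Hallvard 1/12; Magnus 1/6; Vidar 1/12; Ylva 1/6

There is no surviving spouse, so the entire estate passes to Jorunn's descendants per capita at each generation.
At generation 1 (Eirik, Oskar, Kolbein) there are 3 shares of (1)/3 = 1/3 each.
Living: Eirik — each takes 1/3.
Deceased: Oskar and Kolbein. Their combined 2/3 is pooled and carried to generation 2.
At generation 2 (Magnus, Ylva, Asgeir, Gudrun) there are 4 shares of (2/3)/4 = 1/6 each.
Living: Magnus, Ylva, and Gudrun — each takes 1/6.
Deceased: Asgeir. That 1/6 share is carried to generation 3.
At generation 3 (Hallvard, Vidar) there are 2 shares of (1/6)/2 = 1/12 each.
Living: Hallvard and Vidar — each takes 1/12.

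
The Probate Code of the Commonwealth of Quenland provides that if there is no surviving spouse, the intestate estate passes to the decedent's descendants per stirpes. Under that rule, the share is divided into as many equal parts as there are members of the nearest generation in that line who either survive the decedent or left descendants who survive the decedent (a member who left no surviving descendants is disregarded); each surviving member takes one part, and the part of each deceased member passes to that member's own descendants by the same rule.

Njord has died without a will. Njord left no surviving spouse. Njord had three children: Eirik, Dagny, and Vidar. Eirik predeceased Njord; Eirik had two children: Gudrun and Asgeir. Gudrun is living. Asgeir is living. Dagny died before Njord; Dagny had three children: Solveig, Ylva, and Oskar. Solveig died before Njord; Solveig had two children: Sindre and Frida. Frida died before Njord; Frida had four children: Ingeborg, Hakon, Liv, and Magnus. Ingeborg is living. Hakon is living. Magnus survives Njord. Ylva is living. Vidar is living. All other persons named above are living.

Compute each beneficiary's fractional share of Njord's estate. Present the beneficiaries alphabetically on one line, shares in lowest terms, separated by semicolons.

There is no surviving spouse, so the entire estate passes to Njord's descendants per stirpes.
The estate is divided into 3 equal shares of 1/3 among Eirik, Dagny, Vidar.
Eirik predeceased; the 1/3 allotted to Eirik's branch passes to Eirik's issue by representation.
The 1/3 is divided into 2 equal shares of 1/6 among Gudrun, Asgeir.
Gudrun is living and takes 1/6.
Asgeir is living and takes 1/6.
Dagny predeceased; the 1/3 allotted to Dagny's branch passes to Dagny's issue by representation.
The 1/3 is divided into 3 equal shares of 1/9 among Solveig, Ylva, Oskar.
Solveig predeceased; the 1/9 allotted to Solveig's branch passes to Solveig's issue by representation.
The 1/9 is divided into 2 equal shares of 1/18 among Sindre, Frida.
Sindre is living and takes 1/18.
Frida predeceased; the 1/18 allotted to Frida's branch passes to Frida's issue by representation.
The 1/18 is divided into 4 equal shares of 1/72 among Ingeborg, Hakon, Liv, Magnus.
Ingeborg is living and takes 1/72.
Hakon is living and takes 1/72.
Liv is living and takes 1/72.
Magnus is living and takes 1/72.
Ylva is living and takes 1/9.
Oskar is living and takes 1/9.
Vidar is living and takes 1/3.

Asgeir 1/6; Gudrun 1/6; Hakon 1/72; Ingeborg 1/72; Liv 1/72; Magnus 1/72; Oskar 1/9; Sindre 1/18; Vidar 1/3; Ylva 1/9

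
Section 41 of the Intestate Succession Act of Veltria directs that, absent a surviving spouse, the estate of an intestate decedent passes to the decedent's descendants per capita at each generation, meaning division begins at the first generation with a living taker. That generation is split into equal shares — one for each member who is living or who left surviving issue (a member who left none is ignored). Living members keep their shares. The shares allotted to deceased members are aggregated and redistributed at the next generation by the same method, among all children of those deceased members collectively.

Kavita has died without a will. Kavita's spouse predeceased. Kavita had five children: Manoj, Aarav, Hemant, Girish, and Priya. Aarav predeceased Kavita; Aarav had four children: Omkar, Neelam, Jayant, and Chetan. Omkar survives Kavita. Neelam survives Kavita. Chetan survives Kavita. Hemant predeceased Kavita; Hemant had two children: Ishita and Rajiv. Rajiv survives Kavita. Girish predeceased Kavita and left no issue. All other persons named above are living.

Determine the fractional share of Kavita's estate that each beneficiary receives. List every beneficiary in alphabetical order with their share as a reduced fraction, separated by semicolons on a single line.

There is no surviving spouse, so the entire estate passes to Kavita's descendants per capita at each generation.
At generation 1 (Manoj, Aarav, Hemant, Priya) there are 4 shares of (1)/4 = 1/4 each.
Living: Manoj and Priya — each takes 1/4.
Deceased: Aarav and Hemant. Their combined 1/2 is pooled and carried to generation 2.
At generation 2 (Omkar, Neelam, Jayant, Chetan, Ishita, Rajiv) there are 6 shares of (1/2)/6 = 1/12 each.
Living: Omkar, Neelam, Jayant, Chetan, Ishita, and Rajiv — each takes 1/12.

Chetan 1/12; Ishita 1/12; Jayant 1/12; Manoj 1/4; Neelam 1/12; Omkar 1/12; Priya 1/4; Rajiv 1/12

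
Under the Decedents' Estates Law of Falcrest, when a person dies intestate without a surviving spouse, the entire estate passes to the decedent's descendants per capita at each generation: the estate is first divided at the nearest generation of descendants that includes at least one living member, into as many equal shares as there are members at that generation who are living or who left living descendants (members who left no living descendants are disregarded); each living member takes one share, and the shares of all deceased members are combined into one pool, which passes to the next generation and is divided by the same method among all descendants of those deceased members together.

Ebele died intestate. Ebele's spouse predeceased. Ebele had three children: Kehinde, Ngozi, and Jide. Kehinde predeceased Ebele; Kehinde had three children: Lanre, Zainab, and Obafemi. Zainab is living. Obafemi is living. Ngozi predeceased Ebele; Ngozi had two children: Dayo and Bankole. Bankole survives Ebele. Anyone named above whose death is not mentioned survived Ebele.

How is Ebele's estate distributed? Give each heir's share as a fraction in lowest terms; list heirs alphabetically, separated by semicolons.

There is no surviving spouse, so the entire estate passes to Ebele's descendants per capita at each generation.
At generation 1 (Kehinde, Ngozi, Jide) there are 3 shares of (1)/3 = 1/3 each.
Living: Jide — each takes 1/3.
Deceased: Kehinde and Ngozi. Their combined 2/3 is pooled and carried to generation 2.
At generation 2 (Lanre, Zainab, Obafemi, Dayo, Bankole) there are 5 shares of (2/3)/5 = 2/15 each.
Living: Lanre, Zainab, Obafemi, Dayo, and Bankole — each takes 2/15.

Bankole 2/15; Dayo 2/15; Jide 1/3; Lanre 2/15; Obafemi 2/15; Zainab 2/15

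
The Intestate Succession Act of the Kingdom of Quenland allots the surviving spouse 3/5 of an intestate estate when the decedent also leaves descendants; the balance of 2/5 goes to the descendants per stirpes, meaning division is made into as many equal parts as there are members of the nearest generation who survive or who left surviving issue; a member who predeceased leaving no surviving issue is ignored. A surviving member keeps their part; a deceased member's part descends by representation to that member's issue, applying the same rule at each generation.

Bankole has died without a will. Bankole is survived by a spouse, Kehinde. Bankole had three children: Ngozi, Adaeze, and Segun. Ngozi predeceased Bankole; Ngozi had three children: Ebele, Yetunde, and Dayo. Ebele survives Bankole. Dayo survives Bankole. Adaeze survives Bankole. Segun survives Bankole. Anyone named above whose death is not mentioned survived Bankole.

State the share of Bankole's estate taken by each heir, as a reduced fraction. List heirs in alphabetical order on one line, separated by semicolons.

Adaeze 2/15; Dayo 2/45; Ebele 2/45; Kehinde 3/5; Segun 2/15; Yetunde 2/45

Kehinde, as surviving spouse, takes 3/5.
The remaining 2/5 passes to Bankole's descendants per stirpes.
The 2/5 is divided into 3 equal shares of 2/15 among Ngozi, Adaeze, Segun.
Ngozi predeceased; the 2/15 allotted to Ngozi's branch passes to Ngozi's issue by representation.
The 2/15 is divided into 3 equal shares of 2/45 among Ebele, Yetunde, Dayo.
Ebele is living and takes 2/45.
Yetunde is living and takes 2/45.
Dayo is living and takes 2/45.
Adaeze is living and takes 2/15.
Segun is living and takes 2/15.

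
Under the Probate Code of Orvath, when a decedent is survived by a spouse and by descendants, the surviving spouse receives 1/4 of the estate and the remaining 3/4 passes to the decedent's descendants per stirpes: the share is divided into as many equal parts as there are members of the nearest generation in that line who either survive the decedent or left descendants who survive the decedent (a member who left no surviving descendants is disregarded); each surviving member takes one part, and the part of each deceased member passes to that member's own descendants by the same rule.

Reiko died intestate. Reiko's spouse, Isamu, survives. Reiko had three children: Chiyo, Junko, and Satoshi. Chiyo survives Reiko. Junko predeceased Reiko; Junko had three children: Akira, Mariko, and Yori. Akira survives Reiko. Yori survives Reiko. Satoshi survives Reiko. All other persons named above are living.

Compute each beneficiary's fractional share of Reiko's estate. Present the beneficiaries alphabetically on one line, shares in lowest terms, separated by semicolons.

Isamu, as surviving spouse, takes 1/4.
The remaining 3/4 passes to Reiko's descendants per stirpes.
The 3/4 is divided into 3 equal shares of 1/4 among Chiyo, Junko, Satoshi.
Chiyo is living and takes 1/4.
Junko predeceased; the 1/4 allotted to Junko's branch passes to Junko's issue by representation.
The 1/4 is divided into 3 equal shares of 1/12 among Akira, Mariko, Yori.
Akira is living and takes 1/12.
Mariko is living and takes 1/12.
Yori is living and takes 1/12.
Satoshi is living and takes 1/4.

Akira 1/12; Chiyo 1/4; Isamu 1/4; Mariko 1/12; Satoshi 1/4; Yori 1/12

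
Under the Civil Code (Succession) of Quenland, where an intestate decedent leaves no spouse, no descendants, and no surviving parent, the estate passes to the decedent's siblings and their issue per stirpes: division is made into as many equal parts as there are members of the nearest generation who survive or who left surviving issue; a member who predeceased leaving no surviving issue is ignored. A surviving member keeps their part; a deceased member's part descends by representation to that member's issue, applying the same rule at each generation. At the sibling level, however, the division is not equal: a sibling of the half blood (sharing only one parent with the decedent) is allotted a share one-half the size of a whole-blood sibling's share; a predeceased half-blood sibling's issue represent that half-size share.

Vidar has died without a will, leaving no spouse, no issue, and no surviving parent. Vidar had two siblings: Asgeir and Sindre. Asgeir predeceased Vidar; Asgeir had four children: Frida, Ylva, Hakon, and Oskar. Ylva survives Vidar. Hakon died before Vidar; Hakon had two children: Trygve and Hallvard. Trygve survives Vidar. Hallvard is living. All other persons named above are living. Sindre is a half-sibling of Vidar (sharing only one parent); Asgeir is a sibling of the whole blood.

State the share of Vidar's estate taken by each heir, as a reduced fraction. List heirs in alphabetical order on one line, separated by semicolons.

No spouse, descendants, or parent survives, so the estate passes to Vidar's siblings per stirpes.
Half-blood siblings count for one-half the weight of whole-blood siblings at the initial division.
Dividing 1 in proportion to weights (total weight 3/2): Asgeir (weight 1) → 2/3; Sindre (weight 1/2) → 1/3.
Asgeir predeceased; the 2/3 allotted to Asgeir's branch passes to Asgeir's issue by representation.
The 2/3 is divided into 4 equal shares of 1/6 among Frida, Ylva, Hakon, Oskar.
Frida is living and takes 1/6.
Ylva is living and takes 1/6.
Hakon predeceased; the 1/6 allotted to Hakon's branch passes to Hakon's issue by representation.
The 1/6 is divided into 2 equal shares of 1/12 among Trygve, Hallvard.
Trygve is living and takes 1/12.
Hallvard is living and takes 1/12.
Oskar is living and takes 1/6.
Sindre is living and takes 1/3.

Frida 1/6; Hallvard 1/12; Oskar 1/6; Sindre 1/3; Trygve 1/12; Ylva 1/6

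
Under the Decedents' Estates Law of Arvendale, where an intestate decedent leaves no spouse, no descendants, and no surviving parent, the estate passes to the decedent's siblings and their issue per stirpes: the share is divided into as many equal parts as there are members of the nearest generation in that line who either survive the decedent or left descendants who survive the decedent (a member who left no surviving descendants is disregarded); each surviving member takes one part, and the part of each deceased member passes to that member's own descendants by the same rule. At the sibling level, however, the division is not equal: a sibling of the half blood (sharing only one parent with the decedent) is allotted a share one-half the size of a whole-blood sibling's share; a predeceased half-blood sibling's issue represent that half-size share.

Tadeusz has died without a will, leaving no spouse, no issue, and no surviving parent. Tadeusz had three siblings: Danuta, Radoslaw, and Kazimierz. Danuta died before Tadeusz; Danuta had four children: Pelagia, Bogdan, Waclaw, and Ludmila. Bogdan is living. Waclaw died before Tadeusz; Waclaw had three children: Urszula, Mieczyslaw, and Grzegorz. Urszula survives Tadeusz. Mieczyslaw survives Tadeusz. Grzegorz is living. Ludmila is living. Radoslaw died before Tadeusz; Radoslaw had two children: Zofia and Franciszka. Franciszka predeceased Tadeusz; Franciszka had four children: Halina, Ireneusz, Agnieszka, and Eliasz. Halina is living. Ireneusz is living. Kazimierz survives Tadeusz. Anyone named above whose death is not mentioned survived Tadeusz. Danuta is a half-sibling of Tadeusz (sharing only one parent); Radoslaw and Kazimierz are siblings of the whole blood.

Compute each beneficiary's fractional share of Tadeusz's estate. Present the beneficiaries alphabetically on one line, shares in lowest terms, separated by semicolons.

Agnieszka 1/20; Bogdan 1/20; Eliasz 1/20; Grzegorz 1/60; Halina 1/20; Ireneusz 1/20; Kazimierz 2/5; Ludmila 1/20; Mieczyslaw 1/60; Pelagia 1/20; Urszula 1/60; Zofia 1/5

No spouse, descendants, or parent survives, so the estate passes to Tadeusz's siblings per stirpes.
Half-blood siblings count for one-half the weight of whole-blood siblings at the initial division.
Dividing 1 in proportion to weights (total weight 5/2): Danuta (weight 1/2) → 1/5; Radoslaw (weight 1) → 2/5; Kazimierz (weight 1) → 2/5.
Danuta predeceased; the 1/5 allotted to Danuta's branch passes to Danuta's issue by representation.
The 1/5 is divided into 4 equal shares of 1/20 among Pelagia, Bogdan, Waclaw, Ludmila.
Pelagia is living and takes 1/20.
Bogdan is living and takes 1/20.
Waclaw predeceased; the 1/20 allotted to Waclaw's branch passes to Waclaw's issue by representation.
The 1/20 is divided into 3 equal shares of 1/60 among Urszula, Mieczyslaw, Grzegorz.
Urszula is living and takes 1/60.
Mieczyslaw is living and takes 1/60.
Grzegorz is living and takes 1/60.
Ludmila is living and takes 1/20.
Radoslaw predeceased; the 2/5 allotted to Radoslaw's branch passes to Radoslaw's issue by representation.
The 2/5 is divided into 2 equal shares of 1/5 among Zofia, Franciszka.
Zofia is living and takes 1/5.
Franciszka predeceased; the 1/5 allotted to Franciszka's branch passes to Franciszka's issue by representation.
The 1/5 is divided into 4 equal shares of 1/20 among Halina, Ireneusz, Agnieszka, Eliasz.
Halina is living and takes 1/20.
Ireneusz is living and takes 1/20.
Agnieszka is living and takes 1/20.
Eliasz is living and takes 1/20.
Kazimierz is living and takes 2/5.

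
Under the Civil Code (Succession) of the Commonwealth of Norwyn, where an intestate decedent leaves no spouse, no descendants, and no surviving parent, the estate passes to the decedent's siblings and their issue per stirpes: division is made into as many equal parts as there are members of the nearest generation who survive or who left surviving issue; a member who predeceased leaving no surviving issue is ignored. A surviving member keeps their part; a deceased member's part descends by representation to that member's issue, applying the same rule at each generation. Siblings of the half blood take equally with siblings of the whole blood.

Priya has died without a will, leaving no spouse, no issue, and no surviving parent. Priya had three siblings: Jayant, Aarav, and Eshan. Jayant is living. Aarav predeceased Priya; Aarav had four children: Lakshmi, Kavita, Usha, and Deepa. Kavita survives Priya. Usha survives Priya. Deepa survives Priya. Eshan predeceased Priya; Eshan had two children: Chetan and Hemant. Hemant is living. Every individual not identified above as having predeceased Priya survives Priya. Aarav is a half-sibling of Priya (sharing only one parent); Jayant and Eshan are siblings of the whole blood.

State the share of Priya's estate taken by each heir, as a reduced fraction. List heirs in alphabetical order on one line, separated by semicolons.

No spouse, descendants, or parent survives, so the estate passes to Priya's siblings per stirpes.
Half-blood and whole-blood siblings take equally under the stated rule.
The estate is divided into 3 equal shares of 1/3 among Jayant, Aarav, Eshan.
Jayant is living and takes 1/3.
Aarav predeceased; the 1/3 allotted to Aarav's branch passes to Aarav's issue by representation.
The 1/3 is divided into 4 equal shares of 1/12 among Lakshmi, Kavita, Usha, Deepa.
Lakshmi is living and takes 1/12.
Kavita is living and takes 1/12.
Usha is living and takes 1/12.
Deepa is living and takes 1/12.
Eshan predeceased; the 1/3 allotted to Eshan's branch passes to Eshan's issue by representation.
The 1/3 is divided into 2 equal shares of 1/6 among Chetan, Hemant.
Chetan is living and takes 1/6.
Hemant is living and takes 1/6.

Chetan 1/6; Deepa 1/12; Hemant 1/6; Jayant 1/3; Kavita 1/12; Lakshmi 1/12; Usha 1/12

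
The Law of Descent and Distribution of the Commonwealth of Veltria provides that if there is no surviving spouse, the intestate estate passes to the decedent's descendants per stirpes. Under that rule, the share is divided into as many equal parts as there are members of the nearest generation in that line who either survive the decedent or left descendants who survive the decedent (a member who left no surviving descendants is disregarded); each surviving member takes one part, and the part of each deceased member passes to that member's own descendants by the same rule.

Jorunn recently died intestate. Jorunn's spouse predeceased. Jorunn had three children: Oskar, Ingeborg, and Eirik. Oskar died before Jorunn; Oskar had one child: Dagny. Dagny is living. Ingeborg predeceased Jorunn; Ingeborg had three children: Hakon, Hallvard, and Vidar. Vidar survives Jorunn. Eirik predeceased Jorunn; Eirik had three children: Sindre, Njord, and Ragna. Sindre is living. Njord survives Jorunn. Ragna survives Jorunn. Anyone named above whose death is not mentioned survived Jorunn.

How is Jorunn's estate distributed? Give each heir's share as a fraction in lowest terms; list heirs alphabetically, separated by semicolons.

There is no surviving spouse, so the entire estate passes to Jorunn's descendants per stirpes.
The estate is divided into 3 equal shares of 1/3 among Oskar, Ingeborg, Eirik.
Oskar predeceased; the 1/3 allotted to Oskar's branch passes to Oskar's issue by representation.
Dagny is the sole taker at this level and receives the full 1/3.
Ingeborg predeceased; the 1/3 allotted to Ingeborg's branch passes to Ingeborg's issue by representation.
The 1/3 is divided into 3 equal shares of 1/9 among Hakon, Hallvard, Vidar.
Hakon is living and takes 1/9.
Hallvard is living and takes 1/9.
Vidar is living and takes 1/9.
Eirik predeceased; the 1/3 allotted to Eirik's branch passes to Eirik's issue by representation.
The 1/3 is divided into 3 equal shares of 1/9 among Sindre, Njord, Ragna.
Sindre is living and takes 1/9.
Njord is living and takes 1/9.
Ragna is living and takes 1/9.

Dagny 1/3; Hakon 1/9; Hallvard 1/9; Njord 1/9; Ragna 1/9; Sindre 1/9; Vidar 1/9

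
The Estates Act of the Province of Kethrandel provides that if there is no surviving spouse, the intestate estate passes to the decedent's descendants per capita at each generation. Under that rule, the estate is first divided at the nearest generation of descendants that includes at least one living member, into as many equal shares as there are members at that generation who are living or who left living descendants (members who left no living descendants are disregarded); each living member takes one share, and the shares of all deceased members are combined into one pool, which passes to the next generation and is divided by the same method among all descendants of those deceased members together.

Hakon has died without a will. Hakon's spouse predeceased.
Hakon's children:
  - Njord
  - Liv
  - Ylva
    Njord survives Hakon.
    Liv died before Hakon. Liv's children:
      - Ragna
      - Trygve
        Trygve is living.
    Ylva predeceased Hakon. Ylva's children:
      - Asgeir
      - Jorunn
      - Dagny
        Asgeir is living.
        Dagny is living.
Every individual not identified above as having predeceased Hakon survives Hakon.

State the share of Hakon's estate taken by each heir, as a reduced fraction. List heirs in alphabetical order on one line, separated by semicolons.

Asgeir 2/15; Dagny 2/15; Jorunn 2/15; Njord 1/3; Ragna 2/15; Trygve 2/15

There is no surviving spouse, so the entire estate passes to Hakon's descendants per capita at each generation.
At generation 1 (Njord, Liv, Ylva) there are 3 shares of (1)/3 = 1/3 each.
Living: Njord — each takes 1/3.
Deceased: Liv and Ylva. Their combined 2/3 is pooled and carried to generation 2.
At generation 2 (Ragna, Trygve, Asgeir, Jorunn, Dagny) there are 5 shares of (2/3)/5 = 2/15 each.
Living: Ragna, Trygve, Asgeir, Jorunn, and Dagny — each takes 2/15.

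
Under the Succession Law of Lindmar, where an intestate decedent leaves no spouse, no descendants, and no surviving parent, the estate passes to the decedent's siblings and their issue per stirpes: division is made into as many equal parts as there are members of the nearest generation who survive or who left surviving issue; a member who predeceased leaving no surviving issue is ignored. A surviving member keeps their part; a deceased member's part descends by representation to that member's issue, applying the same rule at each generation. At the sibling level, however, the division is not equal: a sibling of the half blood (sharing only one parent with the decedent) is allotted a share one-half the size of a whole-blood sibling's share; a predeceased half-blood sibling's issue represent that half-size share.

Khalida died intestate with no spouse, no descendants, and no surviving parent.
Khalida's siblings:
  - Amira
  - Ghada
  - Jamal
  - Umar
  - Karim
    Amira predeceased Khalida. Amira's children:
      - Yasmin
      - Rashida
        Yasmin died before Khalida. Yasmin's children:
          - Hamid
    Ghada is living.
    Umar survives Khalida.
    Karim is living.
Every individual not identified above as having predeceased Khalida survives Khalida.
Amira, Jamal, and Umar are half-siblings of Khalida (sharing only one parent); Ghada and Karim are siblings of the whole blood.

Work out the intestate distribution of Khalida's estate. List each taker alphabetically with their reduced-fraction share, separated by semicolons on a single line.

Ghada 2/7; Hamid 1/14; Jamal 1/7; Karim 2/7; Rashida 1/14; Umar 1/7

No spouse, descendants, or parent survives, so the estate passes to Khalida's siblings per stirpes.
Half-blood siblings count for one-half the weight of whole-blood siblings at the initial division.
Dividing 1 in proportion to weights (total weight 7/2): Amira (weight 1/2) → 1/7; Ghada (weight 1) → 2/7; Jamal (weight 1/2) → 1/7; Umar (weight 1/2) → 1/7; Karim (weight 1) → 2/7.
Amira predeceased; the 1/7 allotted to Amira's branch passes to Amira's issue by representation.
The 1/7 is divided into 2 equal shares of 1/14 among Yasmin, Rashida.
Yasmin predeceased; the 1/14 allotted to Yasmin's branch passes to Yasmin's issue by representation.
Hamid is the sole taker at this level and receives the full 1/14.
Rashida is living and takes 1/14.
Ghada is living and takes 2/7.
Jamal is living and takes 1/7.
Umar is living and takes 1/7.
Karim is living and takes 2/7.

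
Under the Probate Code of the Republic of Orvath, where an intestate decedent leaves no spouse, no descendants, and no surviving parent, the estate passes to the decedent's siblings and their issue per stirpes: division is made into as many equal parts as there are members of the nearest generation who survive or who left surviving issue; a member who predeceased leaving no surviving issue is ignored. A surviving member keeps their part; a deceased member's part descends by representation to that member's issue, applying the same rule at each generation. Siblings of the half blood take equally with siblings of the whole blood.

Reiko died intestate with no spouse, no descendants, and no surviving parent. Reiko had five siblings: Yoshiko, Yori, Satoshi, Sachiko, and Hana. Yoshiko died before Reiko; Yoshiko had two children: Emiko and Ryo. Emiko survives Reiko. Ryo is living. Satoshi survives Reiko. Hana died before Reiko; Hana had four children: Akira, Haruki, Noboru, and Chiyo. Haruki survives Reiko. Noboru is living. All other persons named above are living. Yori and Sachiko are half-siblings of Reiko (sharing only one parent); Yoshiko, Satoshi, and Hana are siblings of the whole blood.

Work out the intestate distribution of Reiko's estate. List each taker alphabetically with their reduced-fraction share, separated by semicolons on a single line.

No spouse, descendants, or parent survives, so the estate passes to Reiko's siblings per stirpes.
Half-blood and whole-blood siblings take equally under the stated rule.
The estate is divided into 5 equal shares of 1/5 among Yoshiko, Yori, Satoshi, Sachiko, Hana.
Yoshiko predeceased; the 1/5 allotted to Yoshiko's branch passes to Yoshiko's issue by representation.
The 1/5 is divided into 2 equal shares of 1/10 among Emiko, Ryo.
Emiko is living and takes 1/10.
Ryo is living and takes 1/10.
Yori is living and takes 1/5.
Satoshi is living and takes 1/5.
Sachiko is living and takes 1/5.
Hana predeceased; the 1/5 allotted to Hana's branch passes to Hana's issue by representation.
The 1/5 is divided into 4 equal shares of 1/20 among Akira, Haruki, Noboru, Chiyo.
Akira is living and takes 1/20.
Haruki is living and takes 1/20.
Noboru is living and takes 1/20.
Chiyo is living and takes 1/20.

Akira 1/20; Chiyo 1/20; Emiko 1/10; Haruki 1/20; Noboru 1/20; Ryo 1/10; Sachiko 1/5; Satoshi 1/5; Yori 1/5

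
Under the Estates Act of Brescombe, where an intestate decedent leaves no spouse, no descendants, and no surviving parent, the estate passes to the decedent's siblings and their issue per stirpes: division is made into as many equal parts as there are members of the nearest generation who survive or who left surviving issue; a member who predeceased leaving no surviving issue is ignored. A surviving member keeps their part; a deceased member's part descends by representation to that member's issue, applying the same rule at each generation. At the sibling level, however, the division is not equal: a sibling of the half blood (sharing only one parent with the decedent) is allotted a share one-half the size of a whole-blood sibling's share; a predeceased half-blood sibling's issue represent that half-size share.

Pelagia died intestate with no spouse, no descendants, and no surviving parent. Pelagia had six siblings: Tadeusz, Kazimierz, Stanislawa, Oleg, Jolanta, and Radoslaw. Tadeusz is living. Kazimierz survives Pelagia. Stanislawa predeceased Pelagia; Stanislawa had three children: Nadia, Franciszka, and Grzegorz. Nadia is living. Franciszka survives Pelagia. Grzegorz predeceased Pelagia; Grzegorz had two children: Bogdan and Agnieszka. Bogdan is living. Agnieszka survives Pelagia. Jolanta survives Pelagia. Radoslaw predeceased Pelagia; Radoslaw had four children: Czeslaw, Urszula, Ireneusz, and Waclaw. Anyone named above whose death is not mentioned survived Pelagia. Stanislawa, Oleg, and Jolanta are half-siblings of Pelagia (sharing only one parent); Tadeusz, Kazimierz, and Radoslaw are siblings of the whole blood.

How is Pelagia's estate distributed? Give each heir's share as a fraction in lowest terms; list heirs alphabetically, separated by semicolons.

No spouse, descendants, or parent survives, so the estate passes to Pelagia's siblings per stirpes.
Half-blood siblings count for one-half the weight of whole-blood siblings at the initial division.
Dividing 1 in proportion to weights (total weight 9/2): Tadeusz (weight 1) → 2/9; Kazimierz (weight 1) → 2/9; Stanislawa (weight 1/2) → 1/9; Oleg (weight 1/2) → 1/9; Jolanta (weight 1/2) → 1/9; Radoslaw (weight 1) → 2/9.
Tadeusz is living and takes 2/9.
Kazimierz is living and takes 2/9.
Stanislawa predeceased; the 1/9 allotted to Stanislawa's branch passes to Stanislawa's issue by representation.
The 1/9 is divided into 3 equal shares of 1/27 among Nadia, Franciszka, Grzegorz.
Nadia is living and takes 1/27.
Franciszka is living and takes 1/27.
Grzegorz predeceased; the 1/27 allotted to Grzegorz's branch passes to Grzegorz's issue by representation.
The 1/27 is divided into 2 equal shares of 1/54 among Bogdan, Agnieszka.
Bogdan is living and takes 1/54.
Agnieszka is living and takes 1/54.
Oleg is living and takes 1/9.
Jolanta is living and takes 1/9.
Radoslaw predeceased; the 2/9 allotted to Radoslaw's branch passes to Radoslaw's issue by representation.
The 2/9 is divided into 4 equal shares of 1/18 among Czeslaw, Urszula, Ireneusz, Waclaw.
Czeslaw is living and takes 1/18.
Urszula is living and takes 1/18.
Ireneusz is living and takes 1/18.
Waclaw is living and takes 1/18.

Agnieszka 1/54; Bogdan 1/54; Czeslaw 1/18; Franciszka 1/27; Ireneusz 1/18; Jolanta 1/9; Kazimierz 2/9; Nadia 1/27; Oleg 1/9; Tadeusz 2/9; Urszula 1/18; Waclaw 1/18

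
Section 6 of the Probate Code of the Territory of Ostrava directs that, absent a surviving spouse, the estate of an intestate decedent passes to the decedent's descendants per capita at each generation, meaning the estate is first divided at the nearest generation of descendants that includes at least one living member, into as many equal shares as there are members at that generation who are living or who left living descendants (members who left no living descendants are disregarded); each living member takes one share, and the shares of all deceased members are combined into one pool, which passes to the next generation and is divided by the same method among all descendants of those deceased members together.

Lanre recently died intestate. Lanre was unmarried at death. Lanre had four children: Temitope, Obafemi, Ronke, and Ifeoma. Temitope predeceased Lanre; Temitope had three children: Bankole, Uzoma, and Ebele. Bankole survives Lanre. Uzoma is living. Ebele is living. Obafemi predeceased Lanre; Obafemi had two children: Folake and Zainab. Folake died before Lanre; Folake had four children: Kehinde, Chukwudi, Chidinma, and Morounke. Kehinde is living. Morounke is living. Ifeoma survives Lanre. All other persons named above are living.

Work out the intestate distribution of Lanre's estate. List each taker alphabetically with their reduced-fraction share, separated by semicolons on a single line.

Bankole 1/10; Chidinma 1/40; Chukwudi 1/40; Ebele 1/10; Ifeoma 1/4; Kehinde 1/40; Morounke 1/40; Ronke 1/4; Uzoma 1/10; Zainab 1/10

There is no surviving spouse, so the entire estate passes to Lanre's descendants per capita at each generation.
At generation 1 (Temitope, Obafemi, Ronke, Ifeoma) there are 4 shares of (1)/4 = 1/4 each.
Living: Ronke and Ifeoma — each takes 1/4.
Deceased: Temitope and Obafemi. Their combined 1/2 is pooled and carried to generation 2.
At generation 2 (Bankole, Uzoma, Ebele, Folake, Zainab) there are 5 shares of (1/2)/5 = 1/10 each.
Living: Bankole, Uzoma, Ebele, and Zainab — each takes 1/10.
Deceased: Folake. That 1/10 share is carried to generation 3.
At generation 3 (Kehinde, Chukwudi, Chidinma, Morounke) there are 4 shares of (1/10)/4 = 1/40 each.
Living: Kehinde, Chukwudi, Chidinma, and Morounke — each takes 1/40.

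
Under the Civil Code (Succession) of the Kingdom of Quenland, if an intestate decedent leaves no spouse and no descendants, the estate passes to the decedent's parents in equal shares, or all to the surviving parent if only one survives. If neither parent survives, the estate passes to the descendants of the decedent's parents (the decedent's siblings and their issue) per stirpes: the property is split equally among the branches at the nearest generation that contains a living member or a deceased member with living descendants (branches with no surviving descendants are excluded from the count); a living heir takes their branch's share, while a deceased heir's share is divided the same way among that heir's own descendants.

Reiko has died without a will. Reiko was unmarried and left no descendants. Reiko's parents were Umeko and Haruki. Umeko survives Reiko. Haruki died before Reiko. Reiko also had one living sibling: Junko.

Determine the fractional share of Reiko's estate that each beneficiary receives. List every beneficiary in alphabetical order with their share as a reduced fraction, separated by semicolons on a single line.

Umeko 1

Only one parent, Umeko, survives, so Umeko takes the entire estate. The siblings take nothing because a surviving parent has priority.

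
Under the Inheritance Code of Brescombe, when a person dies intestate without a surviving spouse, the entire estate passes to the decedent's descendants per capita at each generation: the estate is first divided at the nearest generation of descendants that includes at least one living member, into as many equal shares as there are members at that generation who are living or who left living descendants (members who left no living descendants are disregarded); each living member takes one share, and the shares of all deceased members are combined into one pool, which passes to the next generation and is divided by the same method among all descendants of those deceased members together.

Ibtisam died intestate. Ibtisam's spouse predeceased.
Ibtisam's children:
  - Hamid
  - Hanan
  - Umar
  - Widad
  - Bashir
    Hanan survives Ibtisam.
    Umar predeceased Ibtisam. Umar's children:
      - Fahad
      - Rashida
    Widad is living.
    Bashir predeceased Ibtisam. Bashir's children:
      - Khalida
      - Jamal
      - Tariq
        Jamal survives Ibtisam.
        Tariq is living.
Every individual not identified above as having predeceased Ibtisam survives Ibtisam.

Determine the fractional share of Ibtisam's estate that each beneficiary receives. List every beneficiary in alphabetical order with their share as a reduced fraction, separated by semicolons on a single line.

Fahad 2/25; Hamid 1/5; Hanan 1/5; Jamal 2/25; Khalida 2/25; Rashida 2/25; Tariq 2/25; Widad 1/5

There is no surviving spouse, so the entire estate passes to Ibtisam's descendants per capita at each generation.
At generation 1 (Hamid, Hanan, Umar, Widad, Bashir) there are 5 shares of (1)/5 = 1/5 each.
Living: Hamid, Hanan, and Widad — each takes 1/5.
Deceased: Umar and Bashir. Their combined 2/5 is pooled and carried to generation 2.
At generation 2 (Fahad, Rashida, Khalida, Jamal, Tariq) there are 5 shares of (2/5)/5 = 2/25 each.
Living: Fahad, Rashida, Khalida, Jamal, and Tariq — each takes 2/25.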